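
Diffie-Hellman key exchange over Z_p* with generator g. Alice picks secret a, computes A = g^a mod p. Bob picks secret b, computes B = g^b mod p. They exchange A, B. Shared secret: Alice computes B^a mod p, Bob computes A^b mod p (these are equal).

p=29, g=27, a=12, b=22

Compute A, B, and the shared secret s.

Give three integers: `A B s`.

A = 27^12 mod 29  (bits of 12 = 1100)
  bit 0 = 1: r = r^2 * 27 mod 29 = 1^2 * 27 = 1*27 = 27
  bit 1 = 1: r = r^2 * 27 mod 29 = 27^2 * 27 = 4*27 = 21
  bit 2 = 0: r = r^2 mod 29 = 21^2 = 6
  bit 3 = 0: r = r^2 mod 29 = 6^2 = 7
  -> A = 7
B = 27^22 mod 29  (bits of 22 = 10110)
  bit 0 = 1: r = r^2 * 27 mod 29 = 1^2 * 27 = 1*27 = 27
  bit 1 = 0: r = r^2 mod 29 = 27^2 = 4
  bit 2 = 1: r = r^2 * 27 mod 29 = 4^2 * 27 = 16*27 = 26
  bit 3 = 1: r = r^2 * 27 mod 29 = 26^2 * 27 = 9*27 = 11
  bit 4 = 0: r = r^2 mod 29 = 11^2 = 5
  -> B = 5
s = B^a = 5^12 mod 29  (bits of 12 = 1100)
  bit 0 = 1: r = r^2 * 5 mod 29 = 1^2 * 5 = 1*5 = 5
  bit 1 = 1: r = r^2 * 5 mod 29 = 5^2 * 5 = 25*5 = 9
  bit 2 = 0: r = r^2 mod 29 = 9^2 = 23
  bit 3 = 0: r = r^2 mod 29 = 23^2 = 7
  -> s = B^a = 7

Answer: 7 5 7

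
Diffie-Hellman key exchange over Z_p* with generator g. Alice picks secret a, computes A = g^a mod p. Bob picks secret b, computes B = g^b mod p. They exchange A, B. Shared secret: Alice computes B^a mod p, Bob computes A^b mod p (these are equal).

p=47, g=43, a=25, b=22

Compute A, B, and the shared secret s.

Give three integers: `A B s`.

Answer: 31 12 3

Derivation:
A = 43^25 mod 47  (bits of 25 = 11001)
  bit 0 = 1: r = r^2 * 43 mod 47 = 1^2 * 43 = 1*43 = 43
  bit 1 = 1: r = r^2 * 43 mod 47 = 43^2 * 43 = 16*43 = 30
  bit 2 = 0: r = r^2 mod 47 = 30^2 = 7
  bit 3 = 0: r = r^2 mod 47 = 7^2 = 2
  bit 4 = 1: r = r^2 * 43 mod 47 = 2^2 * 43 = 4*43 = 31
  -> A = 31
B = 43^22 mod 47  (bits of 22 = 10110)
  bit 0 = 1: r = r^2 * 43 mod 47 = 1^2 * 43 = 1*43 = 43
  bit 1 = 0: r = r^2 mod 47 = 43^2 = 16
  bit 2 = 1: r = r^2 * 43 mod 47 = 16^2 * 43 = 21*43 = 10
  bit 3 = 1: r = r^2 * 43 mod 47 = 10^2 * 43 = 6*43 = 23
  bit 4 = 0: r = r^2 mod 47 = 23^2 = 12
  -> B = 12
s = B^a = 12^25 mod 47  (bits of 25 = 11001)
  bit 0 = 1: r = r^2 * 12 mod 47 = 1^2 * 12 = 1*12 = 12
  bit 1 = 1: r = r^2 * 12 mod 47 = 12^2 * 12 = 3*12 = 36
  bit 2 = 0: r = r^2 mod 47 = 36^2 = 27
  bit 3 = 0: r = r^2 mod 47 = 27^2 = 24
  bit 4 = 1: r = r^2 * 12 mod 47 = 24^2 * 12 = 12*12 = 3
  -> s = B^a = 3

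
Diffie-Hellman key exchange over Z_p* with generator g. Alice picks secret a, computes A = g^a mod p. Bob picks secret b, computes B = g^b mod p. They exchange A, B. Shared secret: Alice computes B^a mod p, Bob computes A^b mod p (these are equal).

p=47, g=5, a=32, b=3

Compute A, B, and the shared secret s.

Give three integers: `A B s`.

A = 5^32 mod 47  (bits of 32 = 100000)
  bit 0 = 1: r = r^2 * 5 mod 47 = 1^2 * 5 = 1*5 = 5
  bit 1 = 0: r = r^2 mod 47 = 5^2 = 25
  bit 2 = 0: r = r^2 mod 47 = 25^2 = 14
  bit 3 = 0: r = r^2 mod 47 = 14^2 = 8
  bit 4 = 0: r = r^2 mod 47 = 8^2 = 17
  bit 5 = 0: r = r^2 mod 47 = 17^2 = 7
  -> A = 7
B = 5^3 mod 47  (bits of 3 = 11)
  bit 0 = 1: r = r^2 * 5 mod 47 = 1^2 * 5 = 1*5 = 5
  bit 1 = 1: r = r^2 * 5 mod 47 = 5^2 * 5 = 25*5 = 31
  -> B = 31
s = B^a = 31^32 mod 47  (bits of 32 = 100000)
  bit 0 = 1: r = r^2 * 31 mod 47 = 1^2 * 31 = 1*31 = 31
  bit 1 = 0: r = r^2 mod 47 = 31^2 = 21
  bit 2 = 0: r = r^2 mod 47 = 21^2 = 18
  bit 3 = 0: r = r^2 mod 47 = 18^2 = 42
  bit 4 = 0: r = r^2 mod 47 = 42^2 = 25
  bit 5 = 0: r = r^2 mod 47 = 25^2 = 14
  -> s = B^a = 14

Answer: 7 31 14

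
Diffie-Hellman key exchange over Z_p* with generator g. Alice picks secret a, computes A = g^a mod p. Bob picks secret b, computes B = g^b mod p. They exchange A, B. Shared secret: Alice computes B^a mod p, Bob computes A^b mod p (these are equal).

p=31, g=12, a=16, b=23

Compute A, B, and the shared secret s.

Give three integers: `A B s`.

A = 12^16 mod 31  (bits of 16 = 10000)
  bit 0 = 1: r = r^2 * 12 mod 31 = 1^2 * 12 = 1*12 = 12
  bit 1 = 0: r = r^2 mod 31 = 12^2 = 20
  bit 2 = 0: r = r^2 mod 31 = 20^2 = 28
  bit 3 = 0: r = r^2 mod 31 = 28^2 = 9
  bit 4 = 0: r = r^2 mod 31 = 9^2 = 19
  -> A = 19
B = 12^23 mod 31  (bits of 23 = 10111)
  bit 0 = 1: r = r^2 * 12 mod 31 = 1^2 * 12 = 1*12 = 12
  bit 1 = 0: r = r^2 mod 31 = 12^2 = 20
  bit 2 = 1: r = r^2 * 12 mod 31 = 20^2 * 12 = 28*12 = 26
  bit 3 = 1: r = r^2 * 12 mod 31 = 26^2 * 12 = 25*12 = 21
  bit 4 = 1: r = r^2 * 12 mod 31 = 21^2 * 12 = 7*12 = 22
  -> B = 22
s = B^a = 22^16 mod 31  (bits of 16 = 10000)
  bit 0 = 1: r = r^2 * 22 mod 31 = 1^2 * 22 = 1*22 = 22
  bit 1 = 0: r = r^2 mod 31 = 22^2 = 19
  bit 2 = 0: r = r^2 mod 31 = 19^2 = 20
  bit 3 = 0: r = r^2 mod 31 = 20^2 = 28
  bit 4 = 0: r = r^2 mod 31 = 28^2 = 9
  -> s = B^a = 9

Answer: 19 22 9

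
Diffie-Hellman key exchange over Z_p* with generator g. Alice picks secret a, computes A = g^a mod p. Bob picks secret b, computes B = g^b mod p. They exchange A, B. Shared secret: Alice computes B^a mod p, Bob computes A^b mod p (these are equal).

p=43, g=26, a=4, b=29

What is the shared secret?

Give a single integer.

A = 26^4 mod 43  (bits of 4 = 100)
  bit 0 = 1: r = r^2 * 26 mod 43 = 1^2 * 26 = 1*26 = 26
  bit 1 = 0: r = r^2 mod 43 = 26^2 = 31
  bit 2 = 0: r = r^2 mod 43 = 31^2 = 15
  -> A = 15
B = 26^29 mod 43  (bits of 29 = 11101)
  bit 0 = 1: r = r^2 * 26 mod 43 = 1^2 * 26 = 1*26 = 26
  bit 1 = 1: r = r^2 * 26 mod 43 = 26^2 * 26 = 31*26 = 32
  bit 2 = 1: r = r^2 * 26 mod 43 = 32^2 * 26 = 35*26 = 7
  bit 3 = 0: r = r^2 mod 43 = 7^2 = 6
  bit 4 = 1: r = r^2 * 26 mod 43 = 6^2 * 26 = 36*26 = 33
  -> B = 33
s = B^a = 33^4 mod 43  (bits of 4 = 100)
  bit 0 = 1: r = r^2 * 33 mod 43 = 1^2 * 33 = 1*33 = 33
  bit 1 = 0: r = r^2 mod 43 = 33^2 = 14
  bit 2 = 0: r = r^2 mod 43 = 14^2 = 24
  -> s = B^a = 24

Answer: 24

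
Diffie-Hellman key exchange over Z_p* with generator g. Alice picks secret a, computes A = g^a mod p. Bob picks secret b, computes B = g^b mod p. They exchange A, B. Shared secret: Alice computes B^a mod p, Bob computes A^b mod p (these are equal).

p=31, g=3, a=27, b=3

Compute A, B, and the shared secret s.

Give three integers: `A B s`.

A = 3^27 mod 31  (bits of 27 = 11011)
  bit 0 = 1: r = r^2 * 3 mod 31 = 1^2 * 3 = 1*3 = 3
  bit 1 = 1: r = r^2 * 3 mod 31 = 3^2 * 3 = 9*3 = 27
  bit 2 = 0: r = r^2 mod 31 = 27^2 = 16
  bit 3 = 1: r = r^2 * 3 mod 31 = 16^2 * 3 = 8*3 = 24
  bit 4 = 1: r = r^2 * 3 mod 31 = 24^2 * 3 = 18*3 = 23
  -> A = 23
B = 3^3 mod 31  (bits of 3 = 11)
  bit 0 = 1: r = r^2 * 3 mod 31 = 1^2 * 3 = 1*3 = 3
  bit 1 = 1: r = r^2 * 3 mod 31 = 3^2 * 3 = 9*3 = 27
  -> B = 27
s = B^a = 27^27 mod 31  (bits of 27 = 11011)
  bit 0 = 1: r = r^2 * 27 mod 31 = 1^2 * 27 = 1*27 = 27
  bit 1 = 1: r = r^2 * 27 mod 31 = 27^2 * 27 = 16*27 = 29
  bit 2 = 0: r = r^2 mod 31 = 29^2 = 4
  bit 3 = 1: r = r^2 * 27 mod 31 = 4^2 * 27 = 16*27 = 29
  bit 4 = 1: r = r^2 * 27 mod 31 = 29^2 * 27 = 4*27 = 15
  -> s = B^a = 15

Answer: 23 27 15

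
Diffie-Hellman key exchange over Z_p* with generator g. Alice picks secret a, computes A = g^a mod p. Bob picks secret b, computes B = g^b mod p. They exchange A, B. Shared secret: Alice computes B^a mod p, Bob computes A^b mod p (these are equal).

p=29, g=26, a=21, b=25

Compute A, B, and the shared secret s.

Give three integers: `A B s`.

Answer: 12 15 12

Derivation:
A = 26^21 mod 29  (bits of 21 = 10101)
  bit 0 = 1: r = r^2 * 26 mod 29 = 1^2 * 26 = 1*26 = 26
  bit 1 = 0: r = r^2 mod 29 = 26^2 = 9
  bit 2 = 1: r = r^2 * 26 mod 29 = 9^2 * 26 = 23*26 = 18
  bit 3 = 0: r = r^2 mod 29 = 18^2 = 5
  bit 4 = 1: r = r^2 * 26 mod 29 = 5^2 * 26 = 25*26 = 12
  -> A = 12
B = 26^25 mod 29  (bits of 25 = 11001)
  bit 0 = 1: r = r^2 * 26 mod 29 = 1^2 * 26 = 1*26 = 26
  bit 1 = 1: r = r^2 * 26 mod 29 = 26^2 * 26 = 9*26 = 2
  bit 2 = 0: r = r^2 mod 29 = 2^2 = 4
  bit 3 = 0: r = r^2 mod 29 = 4^2 = 16
  bit 4 = 1: r = r^2 * 26 mod 29 = 16^2 * 26 = 24*26 = 15
  -> B = 15
s = B^a = 15^21 mod 29  (bits of 21 = 10101)
  bit 0 = 1: r = r^2 * 15 mod 29 = 1^2 * 15 = 1*15 = 15
  bit 1 = 0: r = r^2 mod 29 = 15^2 = 22
  bit 2 = 1: r = r^2 * 15 mod 29 = 22^2 * 15 = 20*15 = 10
  bit 3 = 0: r = r^2 mod 29 = 10^2 = 13
  bit 4 = 1: r = r^2 * 15 mod 29 = 13^2 * 15 = 24*15 = 12
  -> s = B^a = 12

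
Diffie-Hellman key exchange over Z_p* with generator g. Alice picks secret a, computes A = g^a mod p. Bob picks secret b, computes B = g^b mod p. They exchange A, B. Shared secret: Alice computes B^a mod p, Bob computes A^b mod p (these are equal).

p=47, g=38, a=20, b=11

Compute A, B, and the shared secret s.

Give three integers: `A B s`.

Answer: 2 31 27

Derivation:
A = 38^20 mod 47  (bits of 20 = 10100)
  bit 0 = 1: r = r^2 * 38 mod 47 = 1^2 * 38 = 1*38 = 38
  bit 1 = 0: r = r^2 mod 47 = 38^2 = 34
  bit 2 = 1: r = r^2 * 38 mod 47 = 34^2 * 38 = 28*38 = 30
  bit 3 = 0: r = r^2 mod 47 = 30^2 = 7
  bit 4 = 0: r = r^2 mod 47 = 7^2 = 2
  -> A = 2
B = 38^11 mod 47  (bits of 11 = 1011)
  bit 0 = 1: r = r^2 * 38 mod 47 = 1^2 * 38 = 1*38 = 38
  bit 1 = 0: r = r^2 mod 47 = 38^2 = 34
  bit 2 = 1: r = r^2 * 38 mod 47 = 34^2 * 38 = 28*38 = 30
  bit 3 = 1: r = r^2 * 38 mod 47 = 30^2 * 38 = 7*38 = 31
  -> B = 31
s = B^a = 31^20 mod 47  (bits of 20 = 10100)
  bit 0 = 1: r = r^2 * 31 mod 47 = 1^2 * 31 = 1*31 = 31
  bit 1 = 0: r = r^2 mod 47 = 31^2 = 21
  bit 2 = 1: r = r^2 * 31 mod 47 = 21^2 * 31 = 18*31 = 41
  bit 3 = 0: r = r^2 mod 47 = 41^2 = 36
  bit 4 = 0: r = r^2 mod 47 = 36^2 = 27
  -> s = B^a = 27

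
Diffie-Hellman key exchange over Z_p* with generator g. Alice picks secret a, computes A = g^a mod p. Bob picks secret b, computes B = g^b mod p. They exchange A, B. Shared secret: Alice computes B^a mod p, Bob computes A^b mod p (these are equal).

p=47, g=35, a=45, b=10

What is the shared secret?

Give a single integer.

A = 35^45 mod 47  (bits of 45 = 101101)
  bit 0 = 1: r = r^2 * 35 mod 47 = 1^2 * 35 = 1*35 = 35
  bit 1 = 0: r = r^2 mod 47 = 35^2 = 3
  bit 2 = 1: r = r^2 * 35 mod 47 = 3^2 * 35 = 9*35 = 33
  bit 3 = 1: r = r^2 * 35 mod 47 = 33^2 * 35 = 8*35 = 45
  bit 4 = 0: r = r^2 mod 47 = 45^2 = 4
  bit 5 = 1: r = r^2 * 35 mod 47 = 4^2 * 35 = 16*35 = 43
  -> A = 43
B = 35^10 mod 47  (bits of 10 = 1010)
  bit 0 = 1: r = r^2 * 35 mod 47 = 1^2 * 35 = 1*35 = 35
  bit 1 = 0: r = r^2 mod 47 = 35^2 = 3
  bit 2 = 1: r = r^2 * 35 mod 47 = 3^2 * 35 = 9*35 = 33
  bit 3 = 0: r = r^2 mod 47 = 33^2 = 8
  -> B = 8
s = B^a = 8^45 mod 47  (bits of 45 = 101101)
  bit 0 = 1: r = r^2 * 8 mod 47 = 1^2 * 8 = 1*8 = 8
  bit 1 = 0: r = r^2 mod 47 = 8^2 = 17
  bit 2 = 1: r = r^2 * 8 mod 47 = 17^2 * 8 = 7*8 = 9
  bit 3 = 1: r = r^2 * 8 mod 47 = 9^2 * 8 = 34*8 = 37
  bit 4 = 0: r = r^2 mod 47 = 37^2 = 6
  bit 5 = 1: r = r^2 * 8 mod 47 = 6^2 * 8 = 36*8 = 6
  -> s = B^a = 6

Answer: 6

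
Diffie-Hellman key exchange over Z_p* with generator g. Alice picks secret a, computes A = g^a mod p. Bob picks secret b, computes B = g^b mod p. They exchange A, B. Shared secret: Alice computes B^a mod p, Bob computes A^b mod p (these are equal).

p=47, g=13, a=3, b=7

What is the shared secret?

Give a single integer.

A = 13^3 mod 47  (bits of 3 = 11)
  bit 0 = 1: r = r^2 * 13 mod 47 = 1^2 * 13 = 1*13 = 13
  bit 1 = 1: r = r^2 * 13 mod 47 = 13^2 * 13 = 28*13 = 35
  -> A = 35
B = 13^7 mod 47  (bits of 7 = 111)
  bit 0 = 1: r = r^2 * 13 mod 47 = 1^2 * 13 = 1*13 = 13
  bit 1 = 1: r = r^2 * 13 mod 47 = 13^2 * 13 = 28*13 = 35
  bit 2 = 1: r = r^2 * 13 mod 47 = 35^2 * 13 = 3*13 = 39
  -> B = 39
s = B^a = 39^3 mod 47  (bits of 3 = 11)
  bit 0 = 1: r = r^2 * 39 mod 47 = 1^2 * 39 = 1*39 = 39
  bit 1 = 1: r = r^2 * 39 mod 47 = 39^2 * 39 = 17*39 = 5
  -> s = B^a = 5

Answer: 5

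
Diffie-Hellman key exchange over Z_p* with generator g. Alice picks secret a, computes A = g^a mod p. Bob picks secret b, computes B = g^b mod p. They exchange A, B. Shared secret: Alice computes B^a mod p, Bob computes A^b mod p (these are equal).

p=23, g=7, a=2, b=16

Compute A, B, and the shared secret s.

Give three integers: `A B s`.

Answer: 3 6 13

Derivation:
A = 7^2 mod 23  (bits of 2 = 10)
  bit 0 = 1: r = r^2 * 7 mod 23 = 1^2 * 7 = 1*7 = 7
  bit 1 = 0: r = r^2 mod 23 = 7^2 = 3
  -> A = 3
B = 7^16 mod 23  (bits of 16 = 10000)
  bit 0 = 1: r = r^2 * 7 mod 23 = 1^2 * 7 = 1*7 = 7
  bit 1 = 0: r = r^2 mod 23 = 7^2 = 3
  bit 2 = 0: r = r^2 mod 23 = 3^2 = 9
  bit 3 = 0: r = r^2 mod 23 = 9^2 = 12
  bit 4 = 0: r = r^2 mod 23 = 12^2 = 6
  -> B = 6
s = B^a = 6^2 mod 23  (bits of 2 = 10)
  bit 0 = 1: r = r^2 * 6 mod 23 = 1^2 * 6 = 1*6 = 6
  bit 1 = 0: r = r^2 mod 23 = 6^2 = 13
  -> s = B^a = 13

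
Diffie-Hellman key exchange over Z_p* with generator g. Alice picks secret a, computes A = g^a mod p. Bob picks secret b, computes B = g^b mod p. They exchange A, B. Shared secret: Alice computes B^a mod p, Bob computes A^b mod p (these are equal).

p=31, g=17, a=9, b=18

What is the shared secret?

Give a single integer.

A = 17^9 mod 31  (bits of 9 = 1001)
  bit 0 = 1: r = r^2 * 17 mod 31 = 1^2 * 17 = 1*17 = 17
  bit 1 = 0: r = r^2 mod 31 = 17^2 = 10
  bit 2 = 0: r = r^2 mod 31 = 10^2 = 7
  bit 3 = 1: r = r^2 * 17 mod 31 = 7^2 * 17 = 18*17 = 27
  -> A = 27
B = 17^18 mod 31  (bits of 18 = 10010)
  bit 0 = 1: r = r^2 * 17 mod 31 = 1^2 * 17 = 1*17 = 17
  bit 1 = 0: r = r^2 mod 31 = 17^2 = 10
  bit 2 = 0: r = r^2 mod 31 = 10^2 = 7
  bit 3 = 1: r = r^2 * 17 mod 31 = 7^2 * 17 = 18*17 = 27
  bit 4 = 0: r = r^2 mod 31 = 27^2 = 16
  -> B = 16
s = B^a = 16^9 mod 31  (bits of 9 = 1001)
  bit 0 = 1: r = r^2 * 16 mod 31 = 1^2 * 16 = 1*16 = 16
  bit 1 = 0: r = r^2 mod 31 = 16^2 = 8
  bit 2 = 0: r = r^2 mod 31 = 8^2 = 2
  bit 3 = 1: r = r^2 * 16 mod 31 = 2^2 * 16 = 4*16 = 2
  -> s = B^a = 2

Answer: 2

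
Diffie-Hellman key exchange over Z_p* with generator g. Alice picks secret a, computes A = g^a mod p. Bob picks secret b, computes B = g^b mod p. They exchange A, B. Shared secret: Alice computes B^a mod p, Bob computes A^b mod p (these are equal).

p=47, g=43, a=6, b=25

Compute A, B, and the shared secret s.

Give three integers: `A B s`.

A = 43^6 mod 47  (bits of 6 = 110)
  bit 0 = 1: r = r^2 * 43 mod 47 = 1^2 * 43 = 1*43 = 43
  bit 1 = 1: r = r^2 * 43 mod 47 = 43^2 * 43 = 16*43 = 30
  bit 2 = 0: r = r^2 mod 47 = 30^2 = 7
  -> A = 7
B = 43^25 mod 47  (bits of 25 = 11001)
  bit 0 = 1: r = r^2 * 43 mod 47 = 1^2 * 43 = 1*43 = 43
  bit 1 = 1: r = r^2 * 43 mod 47 = 43^2 * 43 = 16*43 = 30
  bit 2 = 0: r = r^2 mod 47 = 30^2 = 7
  bit 3 = 0: r = r^2 mod 47 = 7^2 = 2
  bit 4 = 1: r = r^2 * 43 mod 47 = 2^2 * 43 = 4*43 = 31
  -> B = 31
s = B^a = 31^6 mod 47  (bits of 6 = 110)
  bit 0 = 1: r = r^2 * 31 mod 47 = 1^2 * 31 = 1*31 = 31
  bit 1 = 1: r = r^2 * 31 mod 47 = 31^2 * 31 = 21*31 = 40
  bit 2 = 0: r = r^2 mod 47 = 40^2 = 2
  -> s = B^a = 2

Answer: 7 31 2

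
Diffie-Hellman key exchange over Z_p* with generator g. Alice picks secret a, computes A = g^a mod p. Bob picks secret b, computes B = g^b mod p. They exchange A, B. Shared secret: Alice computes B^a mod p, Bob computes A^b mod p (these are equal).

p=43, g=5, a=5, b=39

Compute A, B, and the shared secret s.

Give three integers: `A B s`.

Answer: 29 32 27

Derivation:
A = 5^5 mod 43  (bits of 5 = 101)
  bit 0 = 1: r = r^2 * 5 mod 43 = 1^2 * 5 = 1*5 = 5
  bit 1 = 0: r = r^2 mod 43 = 5^2 = 25
  bit 2 = 1: r = r^2 * 5 mod 43 = 25^2 * 5 = 23*5 = 29
  -> A = 29
B = 5^39 mod 43  (bits of 39 = 100111)
  bit 0 = 1: r = r^2 * 5 mod 43 = 1^2 * 5 = 1*5 = 5
  bit 1 = 0: r = r^2 mod 43 = 5^2 = 25
  bit 2 = 0: r = r^2 mod 43 = 25^2 = 23
  bit 3 = 1: r = r^2 * 5 mod 43 = 23^2 * 5 = 13*5 = 22
  bit 4 = 1: r = r^2 * 5 mod 43 = 22^2 * 5 = 11*5 = 12
  bit 5 = 1: r = r^2 * 5 mod 43 = 12^2 * 5 = 15*5 = 32
  -> B = 32
s = B^a = 32^5 mod 43  (bits of 5 = 101)
  bit 0 = 1: r = r^2 * 32 mod 43 = 1^2 * 32 = 1*32 = 32
  bit 1 = 0: r = r^2 mod 43 = 32^2 = 35
  bit 2 = 1: r = r^2 * 32 mod 43 = 35^2 * 32 = 21*32 = 27
  -> s = B^a = 27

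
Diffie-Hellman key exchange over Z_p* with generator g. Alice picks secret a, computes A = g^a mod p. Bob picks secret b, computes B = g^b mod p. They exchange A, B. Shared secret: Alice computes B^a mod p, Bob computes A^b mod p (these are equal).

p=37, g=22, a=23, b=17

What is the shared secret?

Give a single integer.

Answer: 20

Derivation:
A = 22^23 mod 37  (bits of 23 = 10111)
  bit 0 = 1: r = r^2 * 22 mod 37 = 1^2 * 22 = 1*22 = 22
  bit 1 = 0: r = r^2 mod 37 = 22^2 = 3
  bit 2 = 1: r = r^2 * 22 mod 37 = 3^2 * 22 = 9*22 = 13
  bit 3 = 1: r = r^2 * 22 mod 37 = 13^2 * 22 = 21*22 = 18
  bit 4 = 1: r = r^2 * 22 mod 37 = 18^2 * 22 = 28*22 = 24
  -> A = 24
B = 22^17 mod 37  (bits of 17 = 10001)
  bit 0 = 1: r = r^2 * 22 mod 37 = 1^2 * 22 = 1*22 = 22
  bit 1 = 0: r = r^2 mod 37 = 22^2 = 3
  bit 2 = 0: r = r^2 mod 37 = 3^2 = 9
  bit 3 = 0: r = r^2 mod 37 = 9^2 = 7
  bit 4 = 1: r = r^2 * 22 mod 37 = 7^2 * 22 = 12*22 = 5
  -> B = 5
s = B^a = 5^23 mod 37  (bits of 23 = 10111)
  bit 0 = 1: r = r^2 * 5 mod 37 = 1^2 * 5 = 1*5 = 5
  bit 1 = 0: r = r^2 mod 37 = 5^2 = 25
  bit 2 = 1: r = r^2 * 5 mod 37 = 25^2 * 5 = 33*5 = 17
  bit 3 = 1: r = r^2 * 5 mod 37 = 17^2 * 5 = 30*5 = 2
  bit 4 = 1: r = r^2 * 5 mod 37 = 2^2 * 5 = 4*5 = 20
  -> s = B^a = 20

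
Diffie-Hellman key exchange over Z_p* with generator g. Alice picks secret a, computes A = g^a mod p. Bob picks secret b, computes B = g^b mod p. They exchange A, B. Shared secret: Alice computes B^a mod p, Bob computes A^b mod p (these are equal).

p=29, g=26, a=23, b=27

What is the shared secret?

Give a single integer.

A = 26^23 mod 29  (bits of 23 = 10111)
  bit 0 = 1: r = r^2 * 26 mod 29 = 1^2 * 26 = 1*26 = 26
  bit 1 = 0: r = r^2 mod 29 = 26^2 = 9
  bit 2 = 1: r = r^2 * 26 mod 29 = 9^2 * 26 = 23*26 = 18
  bit 3 = 1: r = r^2 * 26 mod 29 = 18^2 * 26 = 5*26 = 14
  bit 4 = 1: r = r^2 * 26 mod 29 = 14^2 * 26 = 22*26 = 21
  -> A = 21
B = 26^27 mod 29  (bits of 27 = 11011)
  bit 0 = 1: r = r^2 * 26 mod 29 = 1^2 * 26 = 1*26 = 26
  bit 1 = 1: r = r^2 * 26 mod 29 = 26^2 * 26 = 9*26 = 2
  bit 2 = 0: r = r^2 mod 29 = 2^2 = 4
  bit 3 = 1: r = r^2 * 26 mod 29 = 4^2 * 26 = 16*26 = 10
  bit 4 = 1: r = r^2 * 26 mod 29 = 10^2 * 26 = 13*26 = 19
  -> B = 19
s = B^a = 19^23 mod 29  (bits of 23 = 10111)
  bit 0 = 1: r = r^2 * 19 mod 29 = 1^2 * 19 = 1*19 = 19
  bit 1 = 0: r = r^2 mod 29 = 19^2 = 13
  bit 2 = 1: r = r^2 * 19 mod 29 = 13^2 * 19 = 24*19 = 21
  bit 3 = 1: r = r^2 * 19 mod 29 = 21^2 * 19 = 6*19 = 27
  bit 4 = 1: r = r^2 * 19 mod 29 = 27^2 * 19 = 4*19 = 18
  -> s = B^a = 18

Answer: 18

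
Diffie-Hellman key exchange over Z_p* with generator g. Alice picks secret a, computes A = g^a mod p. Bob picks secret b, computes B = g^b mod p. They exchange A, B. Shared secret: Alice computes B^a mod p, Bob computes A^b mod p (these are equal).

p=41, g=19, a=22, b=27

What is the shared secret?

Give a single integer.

A = 19^22 mod 41  (bits of 22 = 10110)
  bit 0 = 1: r = r^2 * 19 mod 41 = 1^2 * 19 = 1*19 = 19
  bit 1 = 0: r = r^2 mod 41 = 19^2 = 33
  bit 2 = 1: r = r^2 * 19 mod 41 = 33^2 * 19 = 23*19 = 27
  bit 3 = 1: r = r^2 * 19 mod 41 = 27^2 * 19 = 32*19 = 34
  bit 4 = 0: r = r^2 mod 41 = 34^2 = 8
  -> A = 8
B = 19^27 mod 41  (bits of 27 = 11011)
  bit 0 = 1: r = r^2 * 19 mod 41 = 1^2 * 19 = 1*19 = 19
  bit 1 = 1: r = r^2 * 19 mod 41 = 19^2 * 19 = 33*19 = 12
  bit 2 = 0: r = r^2 mod 41 = 12^2 = 21
  bit 3 = 1: r = r^2 * 19 mod 41 = 21^2 * 19 = 31*19 = 15
  bit 4 = 1: r = r^2 * 19 mod 41 = 15^2 * 19 = 20*19 = 11
  -> B = 11
s = B^a = 11^22 mod 41  (bits of 22 = 10110)
  bit 0 = 1: r = r^2 * 11 mod 41 = 1^2 * 11 = 1*11 = 11
  bit 1 = 0: r = r^2 mod 41 = 11^2 = 39
  bit 2 = 1: r = r^2 * 11 mod 41 = 39^2 * 11 = 4*11 = 3
  bit 3 = 1: r = r^2 * 11 mod 41 = 3^2 * 11 = 9*11 = 17
  bit 4 = 0: r = r^2 mod 41 = 17^2 = 2
  -> s = B^a = 2

Answer: 2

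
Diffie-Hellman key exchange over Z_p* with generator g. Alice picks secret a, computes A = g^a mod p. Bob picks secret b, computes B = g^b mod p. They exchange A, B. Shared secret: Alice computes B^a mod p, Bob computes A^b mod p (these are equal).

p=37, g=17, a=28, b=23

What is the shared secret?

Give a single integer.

A = 17^28 mod 37  (bits of 28 = 11100)
  bit 0 = 1: r = r^2 * 17 mod 37 = 1^2 * 17 = 1*17 = 17
  bit 1 = 1: r = r^2 * 17 mod 37 = 17^2 * 17 = 30*17 = 29
  bit 2 = 1: r = r^2 * 17 mod 37 = 29^2 * 17 = 27*17 = 15
  bit 3 = 0: r = r^2 mod 37 = 15^2 = 3
  bit 4 = 0: r = r^2 mod 37 = 3^2 = 9
  -> A = 9
B = 17^23 mod 37  (bits of 23 = 10111)
  bit 0 = 1: r = r^2 * 17 mod 37 = 1^2 * 17 = 1*17 = 17
  bit 1 = 0: r = r^2 mod 37 = 17^2 = 30
  bit 2 = 1: r = r^2 * 17 mod 37 = 30^2 * 17 = 12*17 = 19
  bit 3 = 1: r = r^2 * 17 mod 37 = 19^2 * 17 = 28*17 = 32
  bit 4 = 1: r = r^2 * 17 mod 37 = 32^2 * 17 = 25*17 = 18
  -> B = 18
s = B^a = 18^28 mod 37  (bits of 28 = 11100)
  bit 0 = 1: r = r^2 * 18 mod 37 = 1^2 * 18 = 1*18 = 18
  bit 1 = 1: r = r^2 * 18 mod 37 = 18^2 * 18 = 28*18 = 23
  bit 2 = 1: r = r^2 * 18 mod 37 = 23^2 * 18 = 11*18 = 13
  bit 3 = 0: r = r^2 mod 37 = 13^2 = 21
  bit 4 = 0: r = r^2 mod 37 = 21^2 = 34
  -> s = B^a = 34

Answer: 34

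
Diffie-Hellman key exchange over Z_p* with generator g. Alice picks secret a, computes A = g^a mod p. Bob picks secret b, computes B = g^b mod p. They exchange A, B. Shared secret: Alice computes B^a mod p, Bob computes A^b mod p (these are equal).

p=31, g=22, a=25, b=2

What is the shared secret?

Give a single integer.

A = 22^25 mod 31  (bits of 25 = 11001)
  bit 0 = 1: r = r^2 * 22 mod 31 = 1^2 * 22 = 1*22 = 22
  bit 1 = 1: r = r^2 * 22 mod 31 = 22^2 * 22 = 19*22 = 15
  bit 2 = 0: r = r^2 mod 31 = 15^2 = 8
  bit 3 = 0: r = r^2 mod 31 = 8^2 = 2
  bit 4 = 1: r = r^2 * 22 mod 31 = 2^2 * 22 = 4*22 = 26
  -> A = 26
B = 22^2 mod 31  (bits of 2 = 10)
  bit 0 = 1: r = r^2 * 22 mod 31 = 1^2 * 22 = 1*22 = 22
  bit 1 = 0: r = r^2 mod 31 = 22^2 = 19
  -> B = 19
s = B^a = 19^25 mod 31  (bits of 25 = 11001)
  bit 0 = 1: r = r^2 * 19 mod 31 = 1^2 * 19 = 1*19 = 19
  bit 1 = 1: r = r^2 * 19 mod 31 = 19^2 * 19 = 20*19 = 8
  bit 2 = 0: r = r^2 mod 31 = 8^2 = 2
  bit 3 = 0: r = r^2 mod 31 = 2^2 = 4
  bit 4 = 1: r = r^2 * 19 mod 31 = 4^2 * 19 = 16*19 = 25
  -> s = B^a = 25

Answer: 25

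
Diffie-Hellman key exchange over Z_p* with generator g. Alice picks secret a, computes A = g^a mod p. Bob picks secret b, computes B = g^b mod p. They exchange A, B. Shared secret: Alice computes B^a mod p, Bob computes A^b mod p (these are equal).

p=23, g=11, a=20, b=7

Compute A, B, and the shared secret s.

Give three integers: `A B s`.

A = 11^20 mod 23  (bits of 20 = 10100)
  bit 0 = 1: r = r^2 * 11 mod 23 = 1^2 * 11 = 1*11 = 11
  bit 1 = 0: r = r^2 mod 23 = 11^2 = 6
  bit 2 = 1: r = r^2 * 11 mod 23 = 6^2 * 11 = 13*11 = 5
  bit 3 = 0: r = r^2 mod 23 = 5^2 = 2
  bit 4 = 0: r = r^2 mod 23 = 2^2 = 4
  -> A = 4
B = 11^7 mod 23  (bits of 7 = 111)
  bit 0 = 1: r = r^2 * 11 mod 23 = 1^2 * 11 = 1*11 = 11
  bit 1 = 1: r = r^2 * 11 mod 23 = 11^2 * 11 = 6*11 = 20
  bit 2 = 1: r = r^2 * 11 mod 23 = 20^2 * 11 = 9*11 = 7
  -> B = 7
s = B^a = 7^20 mod 23  (bits of 20 = 10100)
  bit 0 = 1: r = r^2 * 7 mod 23 = 1^2 * 7 = 1*7 = 7
  bit 1 = 0: r = r^2 mod 23 = 7^2 = 3
  bit 2 = 1: r = r^2 * 7 mod 23 = 3^2 * 7 = 9*7 = 17
  bit 3 = 0: r = r^2 mod 23 = 17^2 = 13
  bit 4 = 0: r = r^2 mod 23 = 13^2 = 8
  -> s = B^a = 8

Answer: 4 7 8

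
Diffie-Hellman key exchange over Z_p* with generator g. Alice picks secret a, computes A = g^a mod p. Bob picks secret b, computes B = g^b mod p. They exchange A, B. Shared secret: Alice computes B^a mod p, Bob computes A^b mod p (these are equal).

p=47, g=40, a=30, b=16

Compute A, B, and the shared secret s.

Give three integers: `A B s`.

A = 40^30 mod 47  (bits of 30 = 11110)
  bit 0 = 1: r = r^2 * 40 mod 47 = 1^2 * 40 = 1*40 = 40
  bit 1 = 1: r = r^2 * 40 mod 47 = 40^2 * 40 = 2*40 = 33
  bit 2 = 1: r = r^2 * 40 mod 47 = 33^2 * 40 = 8*40 = 38
  bit 3 = 1: r = r^2 * 40 mod 47 = 38^2 * 40 = 34*40 = 44
  bit 4 = 0: r = r^2 mod 47 = 44^2 = 9
  -> A = 9
B = 40^16 mod 47  (bits of 16 = 10000)
  bit 0 = 1: r = r^2 * 40 mod 47 = 1^2 * 40 = 1*40 = 40
  bit 1 = 0: r = r^2 mod 47 = 40^2 = 2
  bit 2 = 0: r = r^2 mod 47 = 2^2 = 4
  bit 3 = 0: r = r^2 mod 47 = 4^2 = 16
  bit 4 = 0: r = r^2 mod 47 = 16^2 = 21
  -> B = 21
s = B^a = 21^30 mod 47  (bits of 30 = 11110)
  bit 0 = 1: r = r^2 * 21 mod 47 = 1^2 * 21 = 1*21 = 21
  bit 1 = 1: r = r^2 * 21 mod 47 = 21^2 * 21 = 18*21 = 2
  bit 2 = 1: r = r^2 * 21 mod 47 = 2^2 * 21 = 4*21 = 37
  bit 3 = 1: r = r^2 * 21 mod 47 = 37^2 * 21 = 6*21 = 32
  bit 4 = 0: r = r^2 mod 47 = 32^2 = 37
  -> s = B^a = 37

Answer: 9 21 37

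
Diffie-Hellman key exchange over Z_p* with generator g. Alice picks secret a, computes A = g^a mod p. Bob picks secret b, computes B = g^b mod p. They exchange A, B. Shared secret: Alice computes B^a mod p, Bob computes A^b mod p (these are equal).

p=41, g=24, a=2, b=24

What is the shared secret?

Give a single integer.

Answer: 16

Derivation:
A = 24^2 mod 41  (bits of 2 = 10)
  bit 0 = 1: r = r^2 * 24 mod 41 = 1^2 * 24 = 1*24 = 24
  bit 1 = 0: r = r^2 mod 41 = 24^2 = 2
  -> A = 2
B = 24^24 mod 41  (bits of 24 = 11000)
  bit 0 = 1: r = r^2 * 24 mod 41 = 1^2 * 24 = 1*24 = 24
  bit 1 = 1: r = r^2 * 24 mod 41 = 24^2 * 24 = 2*24 = 7
  bit 2 = 0: r = r^2 mod 41 = 7^2 = 8
  bit 3 = 0: r = r^2 mod 41 = 8^2 = 23
  bit 4 = 0: r = r^2 mod 41 = 23^2 = 37
  -> B = 37
s = B^a = 37^2 mod 41  (bits of 2 = 10)
  bit 0 = 1: r = r^2 * 37 mod 41 = 1^2 * 37 = 1*37 = 37
  bit 1 = 0: r = r^2 mod 41 = 37^2 = 16
  -> s = B^a = 16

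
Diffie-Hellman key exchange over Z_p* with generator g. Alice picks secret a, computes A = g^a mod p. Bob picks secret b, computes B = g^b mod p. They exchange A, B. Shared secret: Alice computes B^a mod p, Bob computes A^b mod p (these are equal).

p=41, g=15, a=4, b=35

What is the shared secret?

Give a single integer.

Answer: 40

Derivation:
A = 15^4 mod 41  (bits of 4 = 100)
  bit 0 = 1: r = r^2 * 15 mod 41 = 1^2 * 15 = 1*15 = 15
  bit 1 = 0: r = r^2 mod 41 = 15^2 = 20
  bit 2 = 0: r = r^2 mod 41 = 20^2 = 31
  -> A = 31
B = 15^35 mod 41  (bits of 35 = 100011)
  bit 0 = 1: r = r^2 * 15 mod 41 = 1^2 * 15 = 1*15 = 15
  bit 1 = 0: r = r^2 mod 41 = 15^2 = 20
  bit 2 = 0: r = r^2 mod 41 = 20^2 = 31
  bit 3 = 0: r = r^2 mod 41 = 31^2 = 18
  bit 4 = 1: r = r^2 * 15 mod 41 = 18^2 * 15 = 37*15 = 22
  bit 5 = 1: r = r^2 * 15 mod 41 = 22^2 * 15 = 33*15 = 3
  -> B = 3
s = B^a = 3^4 mod 41  (bits of 4 = 100)
  bit 0 = 1: r = r^2 * 3 mod 41 = 1^2 * 3 = 1*3 = 3
  bit 1 = 0: r = r^2 mod 41 = 3^2 = 9
  bit 2 = 0: r = r^2 mod 41 = 9^2 = 40
  -> s = B^a = 40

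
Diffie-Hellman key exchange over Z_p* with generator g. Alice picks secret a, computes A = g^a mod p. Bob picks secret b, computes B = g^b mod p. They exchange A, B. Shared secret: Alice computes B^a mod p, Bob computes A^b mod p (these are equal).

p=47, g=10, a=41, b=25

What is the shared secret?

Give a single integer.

Answer: 38

Derivation:
A = 10^41 mod 47  (bits of 41 = 101001)
  bit 0 = 1: r = r^2 * 10 mod 47 = 1^2 * 10 = 1*10 = 10
  bit 1 = 0: r = r^2 mod 47 = 10^2 = 6
  bit 2 = 1: r = r^2 * 10 mod 47 = 6^2 * 10 = 36*10 = 31
  bit 3 = 0: r = r^2 mod 47 = 31^2 = 21
  bit 4 = 0: r = r^2 mod 47 = 21^2 = 18
  bit 5 = 1: r = r^2 * 10 mod 47 = 18^2 * 10 = 42*10 = 44
  -> A = 44
B = 10^25 mod 47  (bits of 25 = 11001)
  bit 0 = 1: r = r^2 * 10 mod 47 = 1^2 * 10 = 1*10 = 10
  bit 1 = 1: r = r^2 * 10 mod 47 = 10^2 * 10 = 6*10 = 13
  bit 2 = 0: r = r^2 mod 47 = 13^2 = 28
  bit 3 = 0: r = r^2 mod 47 = 28^2 = 32
  bit 4 = 1: r = r^2 * 10 mod 47 = 32^2 * 10 = 37*10 = 41
  -> B = 41
s = B^a = 41^41 mod 47  (bits of 41 = 101001)
  bit 0 = 1: r = r^2 * 41 mod 47 = 1^2 * 41 = 1*41 = 41
  bit 1 = 0: r = r^2 mod 47 = 41^2 = 36
  bit 2 = 1: r = r^2 * 41 mod 47 = 36^2 * 41 = 27*41 = 26
  bit 3 = 0: r = r^2 mod 47 = 26^2 = 18
  bit 4 = 0: r = r^2 mod 47 = 18^2 = 42
  bit 5 = 1: r = r^2 * 41 mod 47 = 42^2 * 41 = 25*41 = 38
  -> s = B^a = 38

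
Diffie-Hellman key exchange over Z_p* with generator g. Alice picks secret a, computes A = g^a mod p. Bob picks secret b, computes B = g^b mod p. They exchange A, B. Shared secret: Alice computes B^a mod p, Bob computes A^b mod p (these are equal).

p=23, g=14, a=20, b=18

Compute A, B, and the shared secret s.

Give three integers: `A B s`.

Answer: 2 4 13

Derivation:
A = 14^20 mod 23  (bits of 20 = 10100)
  bit 0 = 1: r = r^2 * 14 mod 23 = 1^2 * 14 = 1*14 = 14
  bit 1 = 0: r = r^2 mod 23 = 14^2 = 12
  bit 2 = 1: r = r^2 * 14 mod 23 = 12^2 * 14 = 6*14 = 15
  bit 3 = 0: r = r^2 mod 23 = 15^2 = 18
  bit 4 = 0: r = r^2 mod 23 = 18^2 = 2
  -> A = 2
B = 14^18 mod 23  (bits of 18 = 10010)
  bit 0 = 1: r = r^2 * 14 mod 23 = 1^2 * 14 = 1*14 = 14
  bit 1 = 0: r = r^2 mod 23 = 14^2 = 12
  bit 2 = 0: r = r^2 mod 23 = 12^2 = 6
  bit 3 = 1: r = r^2 * 14 mod 23 = 6^2 * 14 = 13*14 = 21
  bit 4 = 0: r = r^2 mod 23 = 21^2 = 4
  -> B = 4
s = B^a = 4^20 mod 23  (bits of 20 = 10100)
  bit 0 = 1: r = r^2 * 4 mod 23 = 1^2 * 4 = 1*4 = 4
  bit 1 = 0: r = r^2 mod 23 = 4^2 = 16
  bit 2 = 1: r = r^2 * 4 mod 23 = 16^2 * 4 = 3*4 = 12
  bit 3 = 0: r = r^2 mod 23 = 12^2 = 6
  bit 4 = 0: r = r^2 mod 23 = 6^2 = 13
  -> s = B^a = 13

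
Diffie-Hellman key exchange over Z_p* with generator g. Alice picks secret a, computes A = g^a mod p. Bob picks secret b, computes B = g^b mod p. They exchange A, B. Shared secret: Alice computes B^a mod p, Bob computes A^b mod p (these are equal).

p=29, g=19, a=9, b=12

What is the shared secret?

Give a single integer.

A = 19^9 mod 29  (bits of 9 = 1001)
  bit 0 = 1: r = r^2 * 19 mod 29 = 1^2 * 19 = 1*19 = 19
  bit 1 = 0: r = r^2 mod 29 = 19^2 = 13
  bit 2 = 0: r = r^2 mod 29 = 13^2 = 24
  bit 3 = 1: r = r^2 * 19 mod 29 = 24^2 * 19 = 25*19 = 11
  -> A = 11
B = 19^12 mod 29  (bits of 12 = 1100)
  bit 0 = 1: r = r^2 * 19 mod 29 = 1^2 * 19 = 1*19 = 19
  bit 1 = 1: r = r^2 * 19 mod 29 = 19^2 * 19 = 13*19 = 15
  bit 2 = 0: r = r^2 mod 29 = 15^2 = 22
  bit 3 = 0: r = r^2 mod 29 = 22^2 = 20
  -> B = 20
s = B^a = 20^9 mod 29  (bits of 9 = 1001)
  bit 0 = 1: r = r^2 * 20 mod 29 = 1^2 * 20 = 1*20 = 20
  bit 1 = 0: r = r^2 mod 29 = 20^2 = 23
  bit 2 = 0: r = r^2 mod 29 = 23^2 = 7
  bit 3 = 1: r = r^2 * 20 mod 29 = 7^2 * 20 = 20*20 = 23
  -> s = B^a = 23

Answer: 23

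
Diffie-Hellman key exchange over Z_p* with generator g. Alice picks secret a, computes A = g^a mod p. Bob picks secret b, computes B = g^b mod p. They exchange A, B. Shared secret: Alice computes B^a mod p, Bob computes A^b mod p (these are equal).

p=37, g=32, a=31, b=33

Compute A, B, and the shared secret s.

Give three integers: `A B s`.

A = 32^31 mod 37  (bits of 31 = 11111)
  bit 0 = 1: r = r^2 * 32 mod 37 = 1^2 * 32 = 1*32 = 32
  bit 1 = 1: r = r^2 * 32 mod 37 = 32^2 * 32 = 25*32 = 23
  bit 2 = 1: r = r^2 * 32 mod 37 = 23^2 * 32 = 11*32 = 19
  bit 3 = 1: r = r^2 * 32 mod 37 = 19^2 * 32 = 28*32 = 8
  bit 4 = 1: r = r^2 * 32 mod 37 = 8^2 * 32 = 27*32 = 13
  -> A = 13
B = 32^33 mod 37  (bits of 33 = 100001)
  bit 0 = 1: r = r^2 * 32 mod 37 = 1^2 * 32 = 1*32 = 32
  bit 1 = 0: r = r^2 mod 37 = 32^2 = 25
  bit 2 = 0: r = r^2 mod 37 = 25^2 = 33
  bit 3 = 0: r = r^2 mod 37 = 33^2 = 16
  bit 4 = 0: r = r^2 mod 37 = 16^2 = 34
  bit 5 = 1: r = r^2 * 32 mod 37 = 34^2 * 32 = 9*32 = 29
  -> B = 29
s = B^a = 29^31 mod 37  (bits of 31 = 11111)
  bit 0 = 1: r = r^2 * 29 mod 37 = 1^2 * 29 = 1*29 = 29
  bit 1 = 1: r = r^2 * 29 mod 37 = 29^2 * 29 = 27*29 = 6
  bit 2 = 1: r = r^2 * 29 mod 37 = 6^2 * 29 = 36*29 = 8
  bit 3 = 1: r = r^2 * 29 mod 37 = 8^2 * 29 = 27*29 = 6
  bit 4 = 1: r = r^2 * 29 mod 37 = 6^2 * 29 = 36*29 = 8
  -> s = B^a = 8

Answer: 13 29 8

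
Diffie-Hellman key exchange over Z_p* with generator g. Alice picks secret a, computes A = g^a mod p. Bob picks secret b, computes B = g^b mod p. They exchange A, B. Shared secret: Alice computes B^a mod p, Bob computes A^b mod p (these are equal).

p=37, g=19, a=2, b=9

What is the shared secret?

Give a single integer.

Answer: 36

Derivation:
A = 19^2 mod 37  (bits of 2 = 10)
  bit 0 = 1: r = r^2 * 19 mod 37 = 1^2 * 19 = 1*19 = 19
  bit 1 = 0: r = r^2 mod 37 = 19^2 = 28
  -> A = 28
B = 19^9 mod 37  (bits of 9 = 1001)
  bit 0 = 1: r = r^2 * 19 mod 37 = 1^2 * 19 = 1*19 = 19
  bit 1 = 0: r = r^2 mod 37 = 19^2 = 28
  bit 2 = 0: r = r^2 mod 37 = 28^2 = 7
  bit 3 = 1: r = r^2 * 19 mod 37 = 7^2 * 19 = 12*19 = 6
  -> B = 6
s = B^a = 6^2 mod 37  (bits of 2 = 10)
  bit 0 = 1: r = r^2 * 6 mod 37 = 1^2 * 6 = 1*6 = 6
  bit 1 = 0: r = r^2 mod 37 = 6^2 = 36
  -> s = B^a = 36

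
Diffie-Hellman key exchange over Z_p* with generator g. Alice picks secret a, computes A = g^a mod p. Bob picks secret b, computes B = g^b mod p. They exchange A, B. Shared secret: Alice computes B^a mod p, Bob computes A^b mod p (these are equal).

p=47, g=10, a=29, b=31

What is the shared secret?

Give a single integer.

A = 10^29 mod 47  (bits of 29 = 11101)
  bit 0 = 1: r = r^2 * 10 mod 47 = 1^2 * 10 = 1*10 = 10
  bit 1 = 1: r = r^2 * 10 mod 47 = 10^2 * 10 = 6*10 = 13
  bit 2 = 1: r = r^2 * 10 mod 47 = 13^2 * 10 = 28*10 = 45
  bit 3 = 0: r = r^2 mod 47 = 45^2 = 4
  bit 4 = 1: r = r^2 * 10 mod 47 = 4^2 * 10 = 16*10 = 19
  -> A = 19
B = 10^31 mod 47  (bits of 31 = 11111)
  bit 0 = 1: r = r^2 * 10 mod 47 = 1^2 * 10 = 1*10 = 10
  bit 1 = 1: r = r^2 * 10 mod 47 = 10^2 * 10 = 6*10 = 13
  bit 2 = 1: r = r^2 * 10 mod 47 = 13^2 * 10 = 28*10 = 45
  bit 3 = 1: r = r^2 * 10 mod 47 = 45^2 * 10 = 4*10 = 40
  bit 4 = 1: r = r^2 * 10 mod 47 = 40^2 * 10 = 2*10 = 20
  -> B = 20
s = B^a = 20^29 mod 47  (bits of 29 = 11101)
  bit 0 = 1: r = r^2 * 20 mod 47 = 1^2 * 20 = 1*20 = 20
  bit 1 = 1: r = r^2 * 20 mod 47 = 20^2 * 20 = 24*20 = 10
  bit 2 = 1: r = r^2 * 20 mod 47 = 10^2 * 20 = 6*20 = 26
  bit 3 = 0: r = r^2 mod 47 = 26^2 = 18
  bit 4 = 1: r = r^2 * 20 mod 47 = 18^2 * 20 = 42*20 = 41
  -> s = B^a = 41

Answer: 41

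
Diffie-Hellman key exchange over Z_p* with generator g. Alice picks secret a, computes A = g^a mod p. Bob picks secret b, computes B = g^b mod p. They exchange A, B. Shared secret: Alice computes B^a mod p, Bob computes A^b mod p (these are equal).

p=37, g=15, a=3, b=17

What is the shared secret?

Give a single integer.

Answer: 23

Derivation:
A = 15^3 mod 37  (bits of 3 = 11)
  bit 0 = 1: r = r^2 * 15 mod 37 = 1^2 * 15 = 1*15 = 15
  bit 1 = 1: r = r^2 * 15 mod 37 = 15^2 * 15 = 3*15 = 8
  -> A = 8
B = 15^17 mod 37  (bits of 17 = 10001)
  bit 0 = 1: r = r^2 * 15 mod 37 = 1^2 * 15 = 1*15 = 15
  bit 1 = 0: r = r^2 mod 37 = 15^2 = 3
  bit 2 = 0: r = r^2 mod 37 = 3^2 = 9
  bit 3 = 0: r = r^2 mod 37 = 9^2 = 7
  bit 4 = 1: r = r^2 * 15 mod 37 = 7^2 * 15 = 12*15 = 32
  -> B = 32
s = B^a = 32^3 mod 37  (bits of 3 = 11)
  bit 0 = 1: r = r^2 * 32 mod 37 = 1^2 * 32 = 1*32 = 32
  bit 1 = 1: r = r^2 * 32 mod 37 = 32^2 * 32 = 25*32 = 23
  -> s = B^a = 23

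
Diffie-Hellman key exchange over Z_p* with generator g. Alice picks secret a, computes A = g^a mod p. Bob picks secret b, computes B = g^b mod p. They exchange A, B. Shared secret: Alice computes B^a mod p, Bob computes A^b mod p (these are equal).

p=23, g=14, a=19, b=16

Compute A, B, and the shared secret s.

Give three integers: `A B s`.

A = 14^19 mod 23  (bits of 19 = 10011)
  bit 0 = 1: r = r^2 * 14 mod 23 = 1^2 * 14 = 1*14 = 14
  bit 1 = 0: r = r^2 mod 23 = 14^2 = 12
  bit 2 = 0: r = r^2 mod 23 = 12^2 = 6
  bit 3 = 1: r = r^2 * 14 mod 23 = 6^2 * 14 = 13*14 = 21
  bit 4 = 1: r = r^2 * 14 mod 23 = 21^2 * 14 = 4*14 = 10
  -> A = 10
B = 14^16 mod 23  (bits of 16 = 10000)
  bit 0 = 1: r = r^2 * 14 mod 23 = 1^2 * 14 = 1*14 = 14
  bit 1 = 0: r = r^2 mod 23 = 14^2 = 12
  bit 2 = 0: r = r^2 mod 23 = 12^2 = 6
  bit 3 = 0: r = r^2 mod 23 = 6^2 = 13
  bit 4 = 0: r = r^2 mod 23 = 13^2 = 8
  -> B = 8
s = B^a = 8^19 mod 23  (bits of 19 = 10011)
  bit 0 = 1: r = r^2 * 8 mod 23 = 1^2 * 8 = 1*8 = 8
  bit 1 = 0: r = r^2 mod 23 = 8^2 = 18
  bit 2 = 0: r = r^2 mod 23 = 18^2 = 2
  bit 3 = 1: r = r^2 * 8 mod 23 = 2^2 * 8 = 4*8 = 9
  bit 4 = 1: r = r^2 * 8 mod 23 = 9^2 * 8 = 12*8 = 4
  -> s = B^a = 4

Answer: 10 8 4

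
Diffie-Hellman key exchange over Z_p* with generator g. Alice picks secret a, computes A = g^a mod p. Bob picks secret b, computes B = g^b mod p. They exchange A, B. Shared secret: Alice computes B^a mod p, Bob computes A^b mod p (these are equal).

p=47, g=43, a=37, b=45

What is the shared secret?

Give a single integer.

Answer: 22

Derivation:
A = 43^37 mod 47  (bits of 37 = 100101)
  bit 0 = 1: r = r^2 * 43 mod 47 = 1^2 * 43 = 1*43 = 43
  bit 1 = 0: r = r^2 mod 47 = 43^2 = 16
  bit 2 = 0: r = r^2 mod 47 = 16^2 = 21
  bit 3 = 1: r = r^2 * 43 mod 47 = 21^2 * 43 = 18*43 = 22
  bit 4 = 0: r = r^2 mod 47 = 22^2 = 14
  bit 5 = 1: r = r^2 * 43 mod 47 = 14^2 * 43 = 8*43 = 15
  -> A = 15
B = 43^45 mod 47  (bits of 45 = 101101)
  bit 0 = 1: r = r^2 * 43 mod 47 = 1^2 * 43 = 1*43 = 43
  bit 1 = 0: r = r^2 mod 47 = 43^2 = 16
  bit 2 = 1: r = r^2 * 43 mod 47 = 16^2 * 43 = 21*43 = 10
  bit 3 = 1: r = r^2 * 43 mod 47 = 10^2 * 43 = 6*43 = 23
  bit 4 = 0: r = r^2 mod 47 = 23^2 = 12
  bit 5 = 1: r = r^2 * 43 mod 47 = 12^2 * 43 = 3*43 = 35
  -> B = 35
s = B^a = 35^37 mod 47  (bits of 37 = 100101)
  bit 0 = 1: r = r^2 * 35 mod 47 = 1^2 * 35 = 1*35 = 35
  bit 1 = 0: r = r^2 mod 47 = 35^2 = 3
  bit 2 = 0: r = r^2 mod 47 = 3^2 = 9
  bit 3 = 1: r = r^2 * 35 mod 47 = 9^2 * 35 = 34*35 = 15
  bit 4 = 0: r = r^2 mod 47 = 15^2 = 37
  bit 5 = 1: r = r^2 * 35 mod 47 = 37^2 * 35 = 6*35 = 22
  -> s = B^a = 22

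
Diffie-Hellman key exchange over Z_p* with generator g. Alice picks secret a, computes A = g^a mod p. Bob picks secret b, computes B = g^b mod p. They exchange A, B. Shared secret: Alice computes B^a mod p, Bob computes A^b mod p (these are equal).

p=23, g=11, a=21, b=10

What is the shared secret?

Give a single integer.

A = 11^21 mod 23  (bits of 21 = 10101)
  bit 0 = 1: r = r^2 * 11 mod 23 = 1^2 * 11 = 1*11 = 11
  bit 1 = 0: r = r^2 mod 23 = 11^2 = 6
  bit 2 = 1: r = r^2 * 11 mod 23 = 6^2 * 11 = 13*11 = 5
  bit 3 = 0: r = r^2 mod 23 = 5^2 = 2
  bit 4 = 1: r = r^2 * 11 mod 23 = 2^2 * 11 = 4*11 = 21
  -> A = 21
B = 11^10 mod 23  (bits of 10 = 1010)
  bit 0 = 1: r = r^2 * 11 mod 23 = 1^2 * 11 = 1*11 = 11
  bit 1 = 0: r = r^2 mod 23 = 11^2 = 6
  bit 2 = 1: r = r^2 * 11 mod 23 = 6^2 * 11 = 13*11 = 5
  bit 3 = 0: r = r^2 mod 23 = 5^2 = 2
  -> B = 2
s = B^a = 2^21 mod 23  (bits of 21 = 10101)
  bit 0 = 1: r = r^2 * 2 mod 23 = 1^2 * 2 = 1*2 = 2
  bit 1 = 0: r = r^2 mod 23 = 2^2 = 4
  bit 2 = 1: r = r^2 * 2 mod 23 = 4^2 * 2 = 16*2 = 9
  bit 3 = 0: r = r^2 mod 23 = 9^2 = 12
  bit 4 = 1: r = r^2 * 2 mod 23 = 12^2 * 2 = 6*2 = 12
  -> s = B^a = 12

Answer: 12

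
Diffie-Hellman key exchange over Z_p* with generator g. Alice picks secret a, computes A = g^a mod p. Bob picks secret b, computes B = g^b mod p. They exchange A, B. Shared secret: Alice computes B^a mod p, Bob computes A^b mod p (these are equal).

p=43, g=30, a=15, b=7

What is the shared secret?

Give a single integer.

A = 30^15 mod 43  (bits of 15 = 1111)
  bit 0 = 1: r = r^2 * 30 mod 43 = 1^2 * 30 = 1*30 = 30
  bit 1 = 1: r = r^2 * 30 mod 43 = 30^2 * 30 = 40*30 = 39
  bit 2 = 1: r = r^2 * 30 mod 43 = 39^2 * 30 = 16*30 = 7
  bit 3 = 1: r = r^2 * 30 mod 43 = 7^2 * 30 = 6*30 = 8
  -> A = 8
B = 30^7 mod 43  (bits of 7 = 111)
  bit 0 = 1: r = r^2 * 30 mod 43 = 1^2 * 30 = 1*30 = 30
  bit 1 = 1: r = r^2 * 30 mod 43 = 30^2 * 30 = 40*30 = 39
  bit 2 = 1: r = r^2 * 30 mod 43 = 39^2 * 30 = 16*30 = 7
  -> B = 7
s = B^a = 7^15 mod 43  (bits of 15 = 1111)
  bit 0 = 1: r = r^2 * 7 mod 43 = 1^2 * 7 = 1*7 = 7
  bit 1 = 1: r = r^2 * 7 mod 43 = 7^2 * 7 = 6*7 = 42
  bit 2 = 1: r = r^2 * 7 mod 43 = 42^2 * 7 = 1*7 = 7
  bit 3 = 1: r = r^2 * 7 mod 43 = 7^2 * 7 = 6*7 = 42
  -> s = B^a = 42

Answer: 42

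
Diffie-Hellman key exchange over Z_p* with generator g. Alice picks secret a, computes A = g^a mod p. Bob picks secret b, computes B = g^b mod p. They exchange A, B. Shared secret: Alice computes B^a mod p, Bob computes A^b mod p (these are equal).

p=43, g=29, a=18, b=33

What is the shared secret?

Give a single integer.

A = 29^18 mod 43  (bits of 18 = 10010)
  bit 0 = 1: r = r^2 * 29 mod 43 = 1^2 * 29 = 1*29 = 29
  bit 1 = 0: r = r^2 mod 43 = 29^2 = 24
  bit 2 = 0: r = r^2 mod 43 = 24^2 = 17
  bit 3 = 1: r = r^2 * 29 mod 43 = 17^2 * 29 = 31*29 = 39
  bit 4 = 0: r = r^2 mod 43 = 39^2 = 16
  -> A = 16
B = 29^33 mod 43  (bits of 33 = 100001)
  bit 0 = 1: r = r^2 * 29 mod 43 = 1^2 * 29 = 1*29 = 29
  bit 1 = 0: r = r^2 mod 43 = 29^2 = 24
  bit 2 = 0: r = r^2 mod 43 = 24^2 = 17
  bit 3 = 0: r = r^2 mod 43 = 17^2 = 31
  bit 4 = 0: r = r^2 mod 43 = 31^2 = 15
  bit 5 = 1: r = r^2 * 29 mod 43 = 15^2 * 29 = 10*29 = 32
  -> B = 32
s = B^a = 32^18 mod 43  (bits of 18 = 10010)
  bit 0 = 1: r = r^2 * 32 mod 43 = 1^2 * 32 = 1*32 = 32
  bit 1 = 0: r = r^2 mod 43 = 32^2 = 35
  bit 2 = 0: r = r^2 mod 43 = 35^2 = 21
  bit 3 = 1: r = r^2 * 32 mod 43 = 21^2 * 32 = 11*32 = 8
  bit 4 = 0: r = r^2 mod 43 = 8^2 = 21
  -> s = B^a = 21

Answer: 21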